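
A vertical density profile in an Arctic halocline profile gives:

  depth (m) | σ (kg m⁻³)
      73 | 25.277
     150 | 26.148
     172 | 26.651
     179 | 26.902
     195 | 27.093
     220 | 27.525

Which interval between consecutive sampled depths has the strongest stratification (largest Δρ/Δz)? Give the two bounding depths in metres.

Compute the density gradient over each adjacent pair:
  73–150 m: Δρ/Δz = 0.871/77 = 0.011 kg m⁻⁴
  150–172 m: Δρ/Δz = 0.503/22 = 0.023 kg m⁻⁴
  172–179 m: Δρ/Δz = 0.251/7 = 0.036 kg m⁻⁴
  179–195 m: Δρ/Δz = 0.191/16 = 0.012 kg m⁻⁴
  195–220 m: Δρ/Δz = 0.432/25 = 0.017 kg m⁻⁴
The largest gradient is in the 172–179 m interval — the pycnocline.

172–179 m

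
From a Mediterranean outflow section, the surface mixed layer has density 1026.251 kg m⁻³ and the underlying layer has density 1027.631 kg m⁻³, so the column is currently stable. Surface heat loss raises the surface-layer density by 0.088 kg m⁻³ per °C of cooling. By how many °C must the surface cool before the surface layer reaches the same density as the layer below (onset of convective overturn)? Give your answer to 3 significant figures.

15.7 °C

Density deficit of the surface layer: 1027.631 − 1026.251 = 1.38 kg m⁻³.
Required change = 1.38 / 0.088 = 15.7 °C.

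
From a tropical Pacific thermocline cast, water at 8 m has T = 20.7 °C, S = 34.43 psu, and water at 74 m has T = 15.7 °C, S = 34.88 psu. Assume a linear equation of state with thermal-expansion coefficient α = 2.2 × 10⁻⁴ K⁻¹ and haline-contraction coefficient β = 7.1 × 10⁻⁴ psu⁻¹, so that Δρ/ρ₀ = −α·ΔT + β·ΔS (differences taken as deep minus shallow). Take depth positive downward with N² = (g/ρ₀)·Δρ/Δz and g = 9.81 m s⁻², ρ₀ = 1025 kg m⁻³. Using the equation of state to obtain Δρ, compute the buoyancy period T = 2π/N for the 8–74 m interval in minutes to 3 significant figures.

ΔT = -5.0 K, ΔS = +0.45 psu (deep − shallow).
Δρ/ρ₀ = −αΔT + βΔS = 1.10 × 10⁻³ + 3.195 × 10⁻⁴ = 1.4195 × 10⁻³, so Δρ ≈ 1.455 kg m⁻³.
N² = (g/ρ₀)·Δρ/Δz = g·(Δρ/ρ₀)/Δz = 9.81 × 1.4195 × 10⁻³ / 66 = 2.1099 × 10⁻⁴ s⁻².
N = √(2.1099 × 10⁻⁴) = 0.014525 rad s⁻¹ → T = 2π/N = 432.58 s = 7.2097 min ≈ 7.21 min.

7.21 min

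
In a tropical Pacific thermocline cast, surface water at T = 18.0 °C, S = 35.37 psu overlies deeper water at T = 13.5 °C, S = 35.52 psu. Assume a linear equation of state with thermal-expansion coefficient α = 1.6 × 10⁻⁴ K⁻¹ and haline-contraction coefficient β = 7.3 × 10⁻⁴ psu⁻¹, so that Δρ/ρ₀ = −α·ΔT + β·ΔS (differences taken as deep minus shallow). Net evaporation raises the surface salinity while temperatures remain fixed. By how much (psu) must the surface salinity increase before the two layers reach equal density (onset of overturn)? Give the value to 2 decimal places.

1.14 psu

Neutral buoyancy requires −α(T_deep − T_surf) + β(S_deep − S_surf′) = 0.
S_surf′ = S_deep − (α/β)·ΔT = 35.52 − (1.6 × 10⁻⁴/7.3 × 10⁻⁴)·(-4.5) = 36.5063 psu.
Increase required: 36.5063 − 35.37 = 1.1363 psu.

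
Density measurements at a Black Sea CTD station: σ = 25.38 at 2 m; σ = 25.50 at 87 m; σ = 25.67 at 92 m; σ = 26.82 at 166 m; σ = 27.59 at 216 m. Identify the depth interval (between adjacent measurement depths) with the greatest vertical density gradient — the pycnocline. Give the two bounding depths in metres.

Compute the density gradient over each adjacent pair:
  2–87 m: Δρ/Δz = 0.12/85 = 1.4 × 10⁻³ kg m⁻⁴
  87–92 m: Δρ/Δz = 0.17/5 = 0.034 kg m⁻⁴
  92–166 m: Δρ/Δz = 1.15/74 = 0.016 kg m⁻⁴
  166–216 m: Δρ/Δz = 0.77/50 = 0.015 kg m⁻⁴
The largest gradient is in the 87–92 m interval — the pycnocline.

87–92 m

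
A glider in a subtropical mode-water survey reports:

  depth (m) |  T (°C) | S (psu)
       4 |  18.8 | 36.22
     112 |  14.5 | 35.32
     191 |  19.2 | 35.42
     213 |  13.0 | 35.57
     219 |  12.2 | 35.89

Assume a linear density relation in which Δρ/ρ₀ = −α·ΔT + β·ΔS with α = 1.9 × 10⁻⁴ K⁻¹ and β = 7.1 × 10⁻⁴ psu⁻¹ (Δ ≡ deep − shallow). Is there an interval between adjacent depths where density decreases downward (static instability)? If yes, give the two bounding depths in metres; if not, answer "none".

112–191 m

Evaluate Δρ/ρ₀ = −αΔT + βΔS across each adjacent pair:
  4–112 m: −αΔT+βΔS = −(1.9 × 10⁻⁴)(-4.3)+(7.1 × 10⁻⁴)(-0.90) = 1.8 × 10⁻⁴ → stable
  112–191 m: −αΔT+βΔS = −(1.9 × 10⁻⁴)(+4.7)+(7.1 × 10⁻⁴)(+0.10) = -8.2 × 10⁻⁴ → UNSTABLE
  191–213 m: −αΔT+βΔS = −(1.9 × 10⁻⁴)(-6.2)+(7.1 × 10⁻⁴)(+0.15) = 1.3 × 10⁻³ → stable
  213–219 m: −αΔT+βΔS = −(1.9 × 10⁻⁴)(-0.8)+(7.1 × 10⁻⁴)(+0.32) = 3.8 × 10⁻⁴ → stable
The 112–191 m interval has Δρ < 0: lighter water underlies denser water.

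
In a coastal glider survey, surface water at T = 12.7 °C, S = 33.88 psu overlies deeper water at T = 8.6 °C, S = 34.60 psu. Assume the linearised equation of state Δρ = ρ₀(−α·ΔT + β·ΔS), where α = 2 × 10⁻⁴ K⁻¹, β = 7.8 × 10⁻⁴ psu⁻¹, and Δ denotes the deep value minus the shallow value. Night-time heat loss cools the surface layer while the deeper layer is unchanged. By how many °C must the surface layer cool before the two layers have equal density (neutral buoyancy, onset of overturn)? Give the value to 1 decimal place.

6.9 °C

Neutral buoyancy requires Δρ = 0, i.e. −α(T_deep − T_surf′) + β(S_deep − S_surf) = 0.
T_surf′ = T_deep − (β/α)·ΔS = 8.6 − (7.8 × 10⁻⁴/2 × 10⁻⁴)·(+0.72) = 5.792 °C.
Cooling required: 12.7 − (5.792) = 6.908 °C.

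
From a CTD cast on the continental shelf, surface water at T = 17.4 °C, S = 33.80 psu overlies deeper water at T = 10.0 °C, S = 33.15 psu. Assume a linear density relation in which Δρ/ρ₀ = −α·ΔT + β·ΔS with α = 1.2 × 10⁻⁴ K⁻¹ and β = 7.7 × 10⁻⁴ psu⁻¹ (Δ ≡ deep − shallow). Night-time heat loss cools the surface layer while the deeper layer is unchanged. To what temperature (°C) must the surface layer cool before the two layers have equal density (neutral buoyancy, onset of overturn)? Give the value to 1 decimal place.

14.2 °C

Neutral buoyancy requires Δρ = 0, i.e. −α(T_deep − T_surf′) + β(S_deep − S_surf) = 0.
T_surf′ = T_deep − (β/α)·ΔS = 10.0 − (7.7 × 10⁻⁴/1.2 × 10⁻⁴)·(-0.65) = 14.171 °C.
Cooling required: 17.4 − (14.171) = 3.229 °C.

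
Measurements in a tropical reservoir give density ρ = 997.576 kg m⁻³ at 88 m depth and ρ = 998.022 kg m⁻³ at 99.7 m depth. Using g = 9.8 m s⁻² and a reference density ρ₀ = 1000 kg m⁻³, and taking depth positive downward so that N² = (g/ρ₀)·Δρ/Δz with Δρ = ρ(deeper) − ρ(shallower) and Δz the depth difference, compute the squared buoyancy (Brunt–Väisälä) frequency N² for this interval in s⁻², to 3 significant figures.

Δρ = 998.022 − 997.576 = 0.446 kg m⁻³ over Δz = 99.7 − 88 = 11.7 m.
N² = (9.8/1000) × (0.446/11.7) = 3.7357 × 10⁻⁴ s⁻² ≈ 3.74 × 10⁻⁴ s⁻².

3.74 × 10⁻⁴ s⁻²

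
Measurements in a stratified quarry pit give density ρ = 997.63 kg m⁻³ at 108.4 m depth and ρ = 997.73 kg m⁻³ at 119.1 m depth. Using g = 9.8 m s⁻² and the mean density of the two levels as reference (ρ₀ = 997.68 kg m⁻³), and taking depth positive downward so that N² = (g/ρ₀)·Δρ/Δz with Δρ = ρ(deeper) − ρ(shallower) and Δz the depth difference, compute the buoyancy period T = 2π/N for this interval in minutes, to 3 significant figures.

10.9 min

Δρ = 997.73 − 997.63 = 0.10 kg m⁻³ over Δz = 119.1 − 108.4 = 10.7 m.
N² = (9.8/997.68) × (0.10/10.7) = 9.1802 × 10⁻⁵ s⁻².
N = √(9.1802 × 10⁻⁵) = 9.5813 × 10⁻³ rad s⁻¹, so T = 2π/N = 655.78 s = 10.930 min ≈ 10.9 min.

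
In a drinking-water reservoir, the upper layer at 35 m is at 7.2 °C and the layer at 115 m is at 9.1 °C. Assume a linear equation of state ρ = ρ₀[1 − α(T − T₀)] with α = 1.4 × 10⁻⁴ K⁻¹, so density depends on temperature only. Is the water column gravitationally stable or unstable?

ΔT = 9.1 − 7.2 = +1.9 K, so Δρ/ρ₀ = −αΔT = -2.66 × 10⁻⁴.
Δρ/ρ₀ < 0, so Δρ < 0: deeper water is lighter → statically unstable; the column would overturn.

unstable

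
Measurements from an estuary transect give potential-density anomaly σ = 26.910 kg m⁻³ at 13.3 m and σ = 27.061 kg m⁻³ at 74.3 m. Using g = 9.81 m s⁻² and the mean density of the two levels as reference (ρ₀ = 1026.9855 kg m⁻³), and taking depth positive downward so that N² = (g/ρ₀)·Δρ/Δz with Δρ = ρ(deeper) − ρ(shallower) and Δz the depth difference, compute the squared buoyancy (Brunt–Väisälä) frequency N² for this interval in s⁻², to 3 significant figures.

2.36 × 10⁻⁵ s⁻²

Δρ = 1027.061 − 1026.910 = 0.151 kg m⁻³ over Δz = 74.3 − 13.3 = 61 m.
N² = (9.81/1026.9855) × (0.151/61) = 2.3646 × 10⁻⁵ s⁻² ≈ 2.36 × 10⁻⁵ s⁻².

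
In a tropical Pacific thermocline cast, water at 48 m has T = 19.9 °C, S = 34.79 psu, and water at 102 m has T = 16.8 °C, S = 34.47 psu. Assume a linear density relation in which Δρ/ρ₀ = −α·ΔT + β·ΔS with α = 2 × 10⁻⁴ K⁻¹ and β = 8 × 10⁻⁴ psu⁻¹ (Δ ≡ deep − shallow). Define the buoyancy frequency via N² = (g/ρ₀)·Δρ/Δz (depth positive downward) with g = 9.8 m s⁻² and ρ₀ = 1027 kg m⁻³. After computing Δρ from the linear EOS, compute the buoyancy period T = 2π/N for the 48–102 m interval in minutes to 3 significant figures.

12.9 min

ΔT = -3.1 K, ΔS = -0.32 psu (deep − shallow).
Δρ/ρ₀ = −αΔT + βΔS = 6.20 × 10⁻⁴ − 2.56 × 10⁻⁴ = 3.64 × 10⁻⁴, so Δρ ≈ 0.3738 kg m⁻³.
N² = (g/ρ₀)·Δρ/Δz = g·(Δρ/ρ₀)/Δz = 9.8 × 3.64 × 10⁻⁴ / 54 = 6.6059 × 10⁻⁵ s⁻².
N = √(6.6059 × 10⁻⁵) = 8.1277 × 10⁻³ rad s⁻¹ → T = 2π/N = 773.06 s = 12.884 min ≈ 12.9 min.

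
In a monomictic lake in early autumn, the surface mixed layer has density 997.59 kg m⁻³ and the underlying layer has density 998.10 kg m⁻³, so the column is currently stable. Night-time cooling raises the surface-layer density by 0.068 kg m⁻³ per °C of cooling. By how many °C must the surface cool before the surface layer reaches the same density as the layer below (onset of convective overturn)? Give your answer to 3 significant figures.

Density deficit of the surface layer: 998.10 − 997.59 = 0.51 kg m⁻³.
Required change = 0.51 / 0.068 = 7.50 °C.

7.50 °C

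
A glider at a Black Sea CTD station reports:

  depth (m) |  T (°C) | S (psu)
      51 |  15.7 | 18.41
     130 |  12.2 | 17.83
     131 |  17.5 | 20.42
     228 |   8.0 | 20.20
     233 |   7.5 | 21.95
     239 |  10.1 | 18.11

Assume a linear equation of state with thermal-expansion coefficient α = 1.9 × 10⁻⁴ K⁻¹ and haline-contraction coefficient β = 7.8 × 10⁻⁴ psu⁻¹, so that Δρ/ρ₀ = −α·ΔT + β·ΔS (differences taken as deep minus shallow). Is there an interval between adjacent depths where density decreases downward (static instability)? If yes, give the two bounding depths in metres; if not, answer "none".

233–239 m

Evaluate Δρ/ρ₀ = −αΔT + βΔS across each adjacent pair:
  51–130 m: −αΔT+βΔS = −(1.9 × 10⁻⁴)(-3.5)+(7.8 × 10⁻⁴)(-0.58) = 2.1 × 10⁻⁴ → stable
  130–131 m: −αΔT+βΔS = −(1.9 × 10⁻⁴)(+5.3)+(7.8 × 10⁻⁴)(+2.59) = 1.0 × 10⁻³ → stable
  131–228 m: −αΔT+βΔS = −(1.9 × 10⁻⁴)(-9.5)+(7.8 × 10⁻⁴)(-0.22) = 1.6 × 10⁻³ → stable
  228–233 m: −αΔT+βΔS = −(1.9 × 10⁻⁴)(-0.5)+(7.8 × 10⁻⁴)(+1.75) = 1.5 × 10⁻³ → stable
  233–239 m: −αΔT+βΔS = −(1.9 × 10⁻⁴)(+2.6)+(7.8 × 10⁻⁴)(-3.84) = -3.5 × 10⁻³ → UNSTABLE
The 233–239 m interval has Δρ < 0: lighter water underlies denser water.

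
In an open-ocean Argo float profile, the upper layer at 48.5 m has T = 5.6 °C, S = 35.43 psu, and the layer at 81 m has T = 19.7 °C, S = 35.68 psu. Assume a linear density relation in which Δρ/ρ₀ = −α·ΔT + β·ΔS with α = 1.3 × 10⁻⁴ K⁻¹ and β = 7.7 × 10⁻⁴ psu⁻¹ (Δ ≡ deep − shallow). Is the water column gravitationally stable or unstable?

ΔT = 19.7 − 5.6 = +14.1 K and ΔS = 35.68 − 35.43 = +0.25 psu (deep − shallow).
−αΔT = -1.833 × 10⁻³; βΔS = 1.925 × 10⁻⁴; sum Δρ/ρ₀ = -1.6405 × 10⁻³.
Δρ/ρ₀ < 0, so Δρ < 0: deeper water is lighter → statically unstable; the column would overturn.

unstable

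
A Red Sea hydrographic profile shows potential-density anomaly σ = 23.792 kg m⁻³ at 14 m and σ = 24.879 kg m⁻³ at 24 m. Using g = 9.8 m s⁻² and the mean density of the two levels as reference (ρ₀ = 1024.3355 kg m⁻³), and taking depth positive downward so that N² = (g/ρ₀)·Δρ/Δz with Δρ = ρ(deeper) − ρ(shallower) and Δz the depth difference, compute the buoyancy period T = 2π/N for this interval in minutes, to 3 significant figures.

3.25 min

Δρ = 1024.879 − 1023.792 = 1.087 kg m⁻³ over Δz = 24 − 14 = 10 m.
N² = (9.8/1024.3355) × (1.087/10) = 1.0400 × 10⁻³ s⁻².
N = √(1.0400 × 10⁻³) = 0.032249 rad s⁻¹, so T = 2π/N = 194.83 s = 3.2472 min ≈ 3.25 min.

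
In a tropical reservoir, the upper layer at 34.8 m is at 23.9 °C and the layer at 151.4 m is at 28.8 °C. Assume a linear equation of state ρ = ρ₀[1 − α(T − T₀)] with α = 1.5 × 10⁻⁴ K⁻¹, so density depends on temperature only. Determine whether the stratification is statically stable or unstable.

ΔT = 28.8 − 23.9 = +4.9 K, so Δρ/ρ₀ = −αΔT = -7.35 × 10⁻⁴.
Δρ/ρ₀ < 0, so Δρ < 0: deeper water is lighter → statically unstable; the column would overturn.

unstable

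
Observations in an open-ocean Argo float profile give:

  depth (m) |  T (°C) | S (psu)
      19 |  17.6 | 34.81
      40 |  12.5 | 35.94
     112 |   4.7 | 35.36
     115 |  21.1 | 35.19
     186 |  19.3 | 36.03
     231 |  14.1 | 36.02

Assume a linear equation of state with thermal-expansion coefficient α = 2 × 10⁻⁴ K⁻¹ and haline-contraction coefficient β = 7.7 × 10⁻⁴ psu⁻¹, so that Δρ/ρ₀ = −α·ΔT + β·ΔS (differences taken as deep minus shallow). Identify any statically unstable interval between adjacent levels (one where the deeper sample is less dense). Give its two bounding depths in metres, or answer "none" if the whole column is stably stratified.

Evaluate Δρ/ρ₀ = −αΔT + βΔS across each adjacent pair:
  19–40 m: −αΔT+βΔS = −(2 × 10⁻⁴)(-5.1)+(7.7 × 10⁻⁴)(+1.13) = 1.9 × 10⁻³ → stable
  40–112 m: −αΔT+βΔS = −(2 × 10⁻⁴)(-7.8)+(7.7 × 10⁻⁴)(-0.58) = 1.1 × 10⁻³ → stable
  112–115 m: −αΔT+βΔS = −(2 × 10⁻⁴)(+16.4)+(7.7 × 10⁻⁴)(-0.17) = -3.4 × 10⁻³ → UNSTABLE
  115–186 m: −αΔT+βΔS = −(2 × 10⁻⁴)(-1.8)+(7.7 × 10⁻⁴)(+0.84) = 1.0 × 10⁻³ → stable
  186–231 m: −αΔT+βΔS = −(2 × 10⁻⁴)(-5.2)+(7.7 × 10⁻⁴)(-0.01) = 1.0 × 10⁻³ → stable
The 112–115 m interval has Δρ < 0: lighter water underlies denser water.

112–115 m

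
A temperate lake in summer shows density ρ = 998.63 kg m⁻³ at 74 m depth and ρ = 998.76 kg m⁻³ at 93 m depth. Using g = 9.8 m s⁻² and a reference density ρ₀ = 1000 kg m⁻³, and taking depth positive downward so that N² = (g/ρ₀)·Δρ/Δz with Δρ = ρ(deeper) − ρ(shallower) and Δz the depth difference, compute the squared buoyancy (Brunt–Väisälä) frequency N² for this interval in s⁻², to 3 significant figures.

Δρ = 998.76 − 998.63 = 0.13 kg m⁻³ over Δz = 93 − 74 = 19 m.
N² = (9.8/1000) × (0.13/19) = 6.7053 × 10⁻⁵ s⁻² ≈ 6.71 × 10⁻⁵ s⁻².

6.71 × 10⁻⁵ s⁻²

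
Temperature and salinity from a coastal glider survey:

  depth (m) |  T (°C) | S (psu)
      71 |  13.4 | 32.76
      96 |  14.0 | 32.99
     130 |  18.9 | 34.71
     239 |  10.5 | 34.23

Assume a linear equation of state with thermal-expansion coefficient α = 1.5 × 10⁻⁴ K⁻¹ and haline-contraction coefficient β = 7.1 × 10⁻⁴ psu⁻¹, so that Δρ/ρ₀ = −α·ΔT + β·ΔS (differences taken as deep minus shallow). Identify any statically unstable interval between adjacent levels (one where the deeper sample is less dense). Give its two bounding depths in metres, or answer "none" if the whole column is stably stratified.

none

Evaluate Δρ/ρ₀ = −αΔT + βΔS across each adjacent pair:
  71–96 m: −αΔT+βΔS = −(1.5 × 10⁻⁴)(+0.6)+(7.1 × 10⁻⁴)(+0.23) = 7.3 × 10⁻⁵ → stable
  96–130 m: −αΔT+βΔS = −(1.5 × 10⁻⁴)(+4.9)+(7.1 × 10⁻⁴)(+1.72) = 4.9 × 10⁻⁴ → stable
  130–239 m: −αΔT+βΔS = −(1.5 × 10⁻⁴)(-8.4)+(7.1 × 10⁻⁴)(-0.48) = 9.2 × 10⁻⁴ → stable
Every interval has Δρ > 0: the column is stably stratified throughout.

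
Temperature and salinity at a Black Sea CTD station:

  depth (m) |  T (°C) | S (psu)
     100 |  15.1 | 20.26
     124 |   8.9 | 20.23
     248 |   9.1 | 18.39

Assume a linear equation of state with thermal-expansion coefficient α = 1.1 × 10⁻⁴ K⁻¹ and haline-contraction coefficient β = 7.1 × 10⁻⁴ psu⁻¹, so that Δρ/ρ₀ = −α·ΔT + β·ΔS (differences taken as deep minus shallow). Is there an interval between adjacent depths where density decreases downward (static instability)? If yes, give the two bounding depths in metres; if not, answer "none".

124–248 m

Evaluate Δρ/ρ₀ = −αΔT + βΔS across each adjacent pair:
  100–124 m: −αΔT+βΔS = −(1.1 × 10⁻⁴)(-6.2)+(7.1 × 10⁻⁴)(-0.03) = 6.6 × 10⁻⁴ → stable
  124–248 m: −αΔT+βΔS = −(1.1 × 10⁻⁴)(+0.2)+(7.1 × 10⁻⁴)(-1.84) = -1.3 × 10⁻³ → UNSTABLE
The 124–248 m interval has Δρ < 0: lighter water underlies denser water.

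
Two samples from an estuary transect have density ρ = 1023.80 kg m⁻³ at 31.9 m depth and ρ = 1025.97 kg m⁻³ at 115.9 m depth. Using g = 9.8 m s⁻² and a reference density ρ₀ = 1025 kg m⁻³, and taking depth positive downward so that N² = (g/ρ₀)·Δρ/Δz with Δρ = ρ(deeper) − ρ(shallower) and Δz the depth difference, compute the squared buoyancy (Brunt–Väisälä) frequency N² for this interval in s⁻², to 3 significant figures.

2.47 × 10⁻⁴ s⁻²

Δρ = 1025.97 − 1023.80 = 2.17 kg m⁻³ over Δz = 115.9 − 31.9 = 84 m.
N² = (9.8/1025) × (2.17/84) = 2.4699 × 10⁻⁴ s⁻² ≈ 2.47 × 10⁻⁴ s⁻².
Since Δρ > 0 the layer is stably stratified.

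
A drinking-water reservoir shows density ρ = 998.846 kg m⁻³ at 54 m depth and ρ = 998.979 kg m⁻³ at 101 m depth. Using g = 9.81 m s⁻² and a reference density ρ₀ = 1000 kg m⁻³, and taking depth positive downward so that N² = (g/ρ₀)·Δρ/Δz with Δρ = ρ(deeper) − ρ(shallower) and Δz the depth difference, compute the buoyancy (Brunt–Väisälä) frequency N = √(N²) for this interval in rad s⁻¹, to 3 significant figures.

5.27 × 10⁻³ rad s⁻¹

Δρ = 998.979 − 998.846 = 0.133 kg m⁻³ over Δz = 101 − 54 = 47 m.
N² = (9.81/1000) × (0.133/47) = 2.7760 × 10⁻⁵ s⁻².
N = √(2.7760 × 10⁻⁵) = 5.2688 × 10⁻³ rad s⁻¹ ≈ 5.27 × 10⁻³ rad s⁻¹.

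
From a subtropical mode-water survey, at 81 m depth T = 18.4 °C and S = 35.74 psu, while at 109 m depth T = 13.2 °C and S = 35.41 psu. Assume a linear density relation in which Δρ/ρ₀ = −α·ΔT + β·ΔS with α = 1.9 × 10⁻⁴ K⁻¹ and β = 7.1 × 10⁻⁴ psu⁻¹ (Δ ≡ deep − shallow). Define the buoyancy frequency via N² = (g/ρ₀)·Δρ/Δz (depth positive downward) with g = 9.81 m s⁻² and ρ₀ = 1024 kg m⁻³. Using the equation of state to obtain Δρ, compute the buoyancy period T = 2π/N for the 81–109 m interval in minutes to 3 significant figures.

ΔT = -5.2 K, ΔS = -0.33 psu (deep − shallow).
Δρ/ρ₀ = −αΔT + βΔS = 9.88 × 10⁻⁴ − 2.343 × 10⁻⁴ = 7.537 × 10⁻⁴, so Δρ ≈ 0.7718 kg m⁻³.
N² = (g/ρ₀)·Δρ/Δz = g·(Δρ/ρ₀)/Δz = 9.81 × 7.537 × 10⁻⁴ / 28 = 2.6406 × 10⁻⁴ s⁻².
N = √(2.6406 × 10⁻⁴) = 0.016250 rad s⁻¹ → T = 2π/N = 386.66 s = 6.4443 min ≈ 6.44 min.

6.44 min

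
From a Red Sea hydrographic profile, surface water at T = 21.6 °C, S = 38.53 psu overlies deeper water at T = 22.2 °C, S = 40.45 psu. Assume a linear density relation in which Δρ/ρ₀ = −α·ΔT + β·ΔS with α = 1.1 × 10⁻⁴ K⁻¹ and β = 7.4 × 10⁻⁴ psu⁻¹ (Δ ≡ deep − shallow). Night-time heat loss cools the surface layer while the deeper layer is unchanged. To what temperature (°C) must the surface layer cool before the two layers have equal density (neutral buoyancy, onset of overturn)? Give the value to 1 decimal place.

Neutral buoyancy requires Δρ = 0, i.e. −α(T_deep − T_surf′) + β(S_deep − S_surf) = 0.
T_surf′ = T_deep − (β/α)·ΔS = 22.2 − (7.4 × 10⁻⁴/1.1 × 10⁻⁴)·(+1.92) = 9.284 °C.
Cooling required: 21.6 − (9.284) = 12.316 °C.

9.3 °C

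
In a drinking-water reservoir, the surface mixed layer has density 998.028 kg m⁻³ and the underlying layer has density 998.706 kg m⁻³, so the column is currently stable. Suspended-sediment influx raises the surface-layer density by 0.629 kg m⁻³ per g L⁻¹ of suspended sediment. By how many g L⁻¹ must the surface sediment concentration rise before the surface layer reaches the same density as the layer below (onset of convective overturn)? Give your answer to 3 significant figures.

1.08 g L⁻¹

Density deficit of the surface layer: 998.706 − 998.028 = 0.678 kg m⁻³.
Required change = 0.678 / 0.629 = 1.08 g L⁻¹.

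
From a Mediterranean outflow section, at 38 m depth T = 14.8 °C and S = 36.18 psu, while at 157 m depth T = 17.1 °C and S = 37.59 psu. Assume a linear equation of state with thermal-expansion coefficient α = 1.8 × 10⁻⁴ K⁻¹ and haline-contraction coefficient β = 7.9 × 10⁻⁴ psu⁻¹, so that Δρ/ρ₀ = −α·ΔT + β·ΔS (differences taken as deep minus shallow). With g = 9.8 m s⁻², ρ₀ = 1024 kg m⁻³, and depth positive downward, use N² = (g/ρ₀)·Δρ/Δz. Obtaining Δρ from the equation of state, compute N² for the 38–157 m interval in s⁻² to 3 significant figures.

5.76 × 10⁻⁵ s⁻²

ΔT = +2.3 K, ΔS = +1.41 psu (deep − shallow).
Δρ/ρ₀ = −αΔT + βΔS = -4.14 × 10⁻⁴ + 1.1139 × 10⁻³ = 6.999 × 10⁻⁴, so Δρ ≈ 0.7167 kg m⁻³.
N² = (g/ρ₀)·Δρ/Δz = g·(Δρ/ρ₀)/Δz = 9.8 × 6.999 × 10⁻⁴ / 119 = 5.7639 × 10⁻⁵ s⁻² ≈ 5.76 × 10⁻⁵ s⁻².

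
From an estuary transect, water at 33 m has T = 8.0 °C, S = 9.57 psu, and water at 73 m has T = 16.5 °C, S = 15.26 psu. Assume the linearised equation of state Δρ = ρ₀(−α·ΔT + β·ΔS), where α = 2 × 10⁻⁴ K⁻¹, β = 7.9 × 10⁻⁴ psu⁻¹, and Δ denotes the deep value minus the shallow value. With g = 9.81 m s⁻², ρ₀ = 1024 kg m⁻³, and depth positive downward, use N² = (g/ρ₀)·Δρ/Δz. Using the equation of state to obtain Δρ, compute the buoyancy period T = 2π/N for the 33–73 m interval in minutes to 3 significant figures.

ΔT = +8.5 K, ΔS = +5.69 psu (deep − shallow).
Δρ/ρ₀ = −αΔT + βΔS = -1.70 × 10⁻³ + 4.4951 × 10⁻³ = 2.7951 × 10⁻³, so Δρ ≈ 2.862 kg m⁻³.
N² = (g/ρ₀)·Δρ/Δz = g·(Δρ/ρ₀)/Δz = 9.81 × 2.7951 × 10⁻³ / 40 = 6.8550 × 10⁻⁴ s⁻².
N = √(6.8550 × 10⁻⁴) = 0.026182 rad s⁻¹ → T = 2π/N = 239.98 s = 3.9997 min ≈ 4.00 min.

4.00 min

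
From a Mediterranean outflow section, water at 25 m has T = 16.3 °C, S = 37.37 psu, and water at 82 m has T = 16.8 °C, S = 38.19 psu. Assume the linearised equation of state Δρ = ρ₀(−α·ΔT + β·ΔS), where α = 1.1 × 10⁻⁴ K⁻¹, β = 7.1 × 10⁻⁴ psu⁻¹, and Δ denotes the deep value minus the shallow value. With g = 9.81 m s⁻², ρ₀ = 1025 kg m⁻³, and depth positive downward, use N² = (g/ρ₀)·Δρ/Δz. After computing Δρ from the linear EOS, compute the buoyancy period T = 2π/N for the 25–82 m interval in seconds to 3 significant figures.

660 s

ΔT = +0.5 K, ΔS = +0.82 psu (deep − shallow).
Δρ/ρ₀ = −αΔT + βΔS = -5.50 × 10⁻⁵ + 5.822 × 10⁻⁴ = 5.272 × 10⁻⁴, so Δρ ≈ 0.5404 kg m⁻³.
N² = (g/ρ₀)·Δρ/Δz = g·(Δρ/ρ₀)/Δz = 9.81 × 5.272 × 10⁻⁴ / 57 = 9.0734 × 10⁻⁵ s⁻².
N = √(9.0734 × 10⁻⁵) = 9.5254 × 10⁻³ rad s⁻¹ → T = 2π/N = 659.62 s ≈ 660 s.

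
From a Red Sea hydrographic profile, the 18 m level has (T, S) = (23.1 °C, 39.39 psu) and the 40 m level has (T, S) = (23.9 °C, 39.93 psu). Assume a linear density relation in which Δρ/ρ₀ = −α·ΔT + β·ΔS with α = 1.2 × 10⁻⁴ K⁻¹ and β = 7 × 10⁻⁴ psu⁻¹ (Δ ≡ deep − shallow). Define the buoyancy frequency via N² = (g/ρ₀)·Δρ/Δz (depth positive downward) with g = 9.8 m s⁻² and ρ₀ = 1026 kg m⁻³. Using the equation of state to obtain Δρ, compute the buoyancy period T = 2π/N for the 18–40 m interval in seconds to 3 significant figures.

ΔT = +0.8 K, ΔS = +0.54 psu (deep − shallow).
Δρ/ρ₀ = −αΔT + βΔS = -9.60 × 10⁻⁵ + 3.78 × 10⁻⁴ = 2.82 × 10⁻⁴, so Δρ ≈ 0.2893 kg m⁻³.
N² = (g/ρ₀)·Δρ/Δz = g·(Δρ/ρ₀)/Δz = 9.8 × 2.82 × 10⁻⁴ / 22 = 1.2562 × 10⁻⁴ s⁻².
N = √(1.2562 × 10⁻⁴) = 0.011208 rad s⁻¹ → T = 2π/N = 560.60 s ≈ 561 s.

561 s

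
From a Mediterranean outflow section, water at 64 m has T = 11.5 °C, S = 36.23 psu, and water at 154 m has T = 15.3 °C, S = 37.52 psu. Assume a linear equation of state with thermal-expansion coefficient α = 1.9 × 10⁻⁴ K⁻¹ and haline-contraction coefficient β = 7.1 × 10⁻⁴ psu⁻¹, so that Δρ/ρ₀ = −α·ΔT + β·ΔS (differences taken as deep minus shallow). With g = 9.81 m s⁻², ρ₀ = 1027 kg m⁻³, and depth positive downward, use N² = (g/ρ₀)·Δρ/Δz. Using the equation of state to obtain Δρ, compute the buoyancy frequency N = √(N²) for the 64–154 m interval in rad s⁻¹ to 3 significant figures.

ΔT = +3.8 K, ΔS = +1.29 psu (deep − shallow).
Δρ/ρ₀ = −αΔT + βΔS = -7.22 × 10⁻⁴ + 9.159 × 10⁻⁴ = 1.939 × 10⁻⁴, so Δρ ≈ 0.1991 kg m⁻³.
N² = (g/ρ₀)·Δρ/Δz = g·(Δρ/ρ₀)/Δz = 9.81 × 1.939 × 10⁻⁴ / 90 = 2.1135 × 10⁻⁵ s⁻².
N = √(2.1135 × 10⁻⁵) = 4.5973 × 10⁻³ rad s⁻¹ ≈ 4.60 × 10⁻³ rad s⁻¹.

4.60 × 10⁻³ rad s⁻¹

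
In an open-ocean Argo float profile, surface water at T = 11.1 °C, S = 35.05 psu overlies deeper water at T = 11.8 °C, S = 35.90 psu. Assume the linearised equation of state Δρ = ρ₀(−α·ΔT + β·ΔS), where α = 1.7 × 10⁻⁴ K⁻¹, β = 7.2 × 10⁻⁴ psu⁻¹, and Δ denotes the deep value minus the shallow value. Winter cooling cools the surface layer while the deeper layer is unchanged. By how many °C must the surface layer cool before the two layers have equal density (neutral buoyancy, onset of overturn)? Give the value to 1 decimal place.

2.9 °C

Neutral buoyancy requires Δρ = 0, i.e. −α(T_deep − T_surf′) + β(S_deep − S_surf) = 0.
T_surf′ = T_deep − (β/α)·ΔS = 11.8 − (7.2 × 10⁻⁴/1.7 × 10⁻⁴)·(+0.85) = 8.200 °C.
Cooling required: 11.1 − (8.200) = 2.900 °C.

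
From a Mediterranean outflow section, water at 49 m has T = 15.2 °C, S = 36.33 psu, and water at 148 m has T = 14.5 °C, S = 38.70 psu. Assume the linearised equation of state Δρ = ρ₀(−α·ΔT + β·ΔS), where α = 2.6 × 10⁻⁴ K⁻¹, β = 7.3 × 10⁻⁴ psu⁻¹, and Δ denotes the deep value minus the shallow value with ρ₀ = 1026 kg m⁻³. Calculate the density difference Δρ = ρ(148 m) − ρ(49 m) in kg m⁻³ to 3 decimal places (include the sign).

ΔT = -0.7 K, ΔS = +2.37 psu (deep − shallow).
Δρ/ρ₀ = −(2.6 × 10⁻⁴)(-0.7) + (7.3 × 10⁻⁴)(+2.37) = 1.9121 × 10⁻³.
Δρ = 1026 × (1.9121 × 10⁻³) = +1.962 kg m⁻³.
Positive Δρ: denser below, stable.

+1.962 kg m⁻³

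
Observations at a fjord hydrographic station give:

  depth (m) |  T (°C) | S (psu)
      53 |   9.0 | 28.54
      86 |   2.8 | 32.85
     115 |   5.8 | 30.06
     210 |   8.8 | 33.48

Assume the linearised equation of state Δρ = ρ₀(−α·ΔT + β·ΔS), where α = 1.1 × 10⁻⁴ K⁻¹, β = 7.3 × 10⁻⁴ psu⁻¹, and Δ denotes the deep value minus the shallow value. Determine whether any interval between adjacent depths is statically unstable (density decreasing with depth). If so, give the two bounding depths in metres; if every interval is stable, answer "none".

86–115 m

Evaluate Δρ/ρ₀ = −αΔT + βΔS across each adjacent pair:
  53–86 m: −αΔT+βΔS = −(1.1 × 10⁻⁴)(-6.2)+(7.3 × 10⁻⁴)(+4.31) = 3.8 × 10⁻³ → stable
  86–115 m: −αΔT+βΔS = −(1.1 × 10⁻⁴)(+3.0)+(7.3 × 10⁻⁴)(-2.79) = -2.4 × 10⁻³ → UNSTABLE
  115–210 m: −αΔT+βΔS = −(1.1 × 10⁻⁴)(+3.0)+(7.3 × 10⁻⁴)(+3.42) = 2.2 × 10⁻³ → stable
The 86–115 m interval has Δρ < 0: lighter water underlies denser water.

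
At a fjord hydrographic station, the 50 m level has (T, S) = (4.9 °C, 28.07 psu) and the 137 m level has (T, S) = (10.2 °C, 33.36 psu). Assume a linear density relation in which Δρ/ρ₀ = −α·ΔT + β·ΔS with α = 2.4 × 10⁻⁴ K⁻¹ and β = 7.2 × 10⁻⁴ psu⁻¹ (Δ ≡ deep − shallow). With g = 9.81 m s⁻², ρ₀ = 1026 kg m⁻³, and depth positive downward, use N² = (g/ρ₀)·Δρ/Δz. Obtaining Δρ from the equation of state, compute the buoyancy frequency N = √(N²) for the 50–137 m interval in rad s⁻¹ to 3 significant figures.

ΔT = +5.3 K, ΔS = +5.29 psu (deep − shallow).
Δρ/ρ₀ = −αΔT + βΔS = -1.272 × 10⁻³ + 3.8088 × 10⁻³ = 2.5368 × 10⁻³, so Δρ ≈ 2.603 kg m⁻³.
N² = (g/ρ₀)·Δρ/Δz = g·(Δρ/ρ₀)/Δz = 9.81 × 2.5368 × 10⁻³ / 87 = 2.8605 × 10⁻⁴ s⁻².
N = √(2.8605 × 10⁻⁴) = 0.016913 rad s⁻¹ ≈ 0.0169 rad s⁻¹.

0.0169 rad s⁻¹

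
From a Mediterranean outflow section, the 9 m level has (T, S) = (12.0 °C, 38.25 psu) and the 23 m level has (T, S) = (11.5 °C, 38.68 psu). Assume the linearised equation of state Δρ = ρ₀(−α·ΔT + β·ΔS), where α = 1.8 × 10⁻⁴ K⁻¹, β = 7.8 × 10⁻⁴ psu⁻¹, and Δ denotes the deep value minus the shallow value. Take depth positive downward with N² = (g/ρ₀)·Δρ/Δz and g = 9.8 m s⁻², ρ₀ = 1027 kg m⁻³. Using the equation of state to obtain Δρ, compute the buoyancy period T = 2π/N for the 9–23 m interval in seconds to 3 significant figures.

364 s

ΔT = -0.5 K, ΔS = +0.43 psu (deep − shallow).
Δρ/ρ₀ = −αΔT + βΔS = 9.00 × 10⁻⁵ + 3.354 × 10⁻⁴ = 4.254 × 10⁻⁴, so Δρ ≈ 0.4369 kg m⁻³.
N² = (g/ρ₀)·Δρ/Δz = g·(Δρ/ρ₀)/Δz = 9.8 × 4.254 × 10⁻⁴ / 14 = 2.9778 × 10⁻⁴ s⁻².
N = √(2.9778 × 10⁻⁴) = 0.017256 rad s⁻¹ → T = 2π/N = 364.12 s ≈ 364 s.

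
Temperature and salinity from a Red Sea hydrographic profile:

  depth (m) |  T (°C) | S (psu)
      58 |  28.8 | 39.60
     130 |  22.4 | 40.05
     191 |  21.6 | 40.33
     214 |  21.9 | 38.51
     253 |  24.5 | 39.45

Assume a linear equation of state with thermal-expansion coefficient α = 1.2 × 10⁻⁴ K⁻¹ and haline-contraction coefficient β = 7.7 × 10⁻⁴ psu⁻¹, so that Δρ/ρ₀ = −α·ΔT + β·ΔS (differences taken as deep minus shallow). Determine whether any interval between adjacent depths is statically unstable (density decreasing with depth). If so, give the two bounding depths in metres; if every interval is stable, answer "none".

Evaluate Δρ/ρ₀ = −αΔT + βΔS across each adjacent pair:
  58–130 m: −αΔT+βΔS = −(1.2 × 10⁻⁴)(-6.4)+(7.7 × 10⁻⁴)(+0.45) = 1.1 × 10⁻³ → stable
  130–191 m: −αΔT+βΔS = −(1.2 × 10⁻⁴)(-0.8)+(7.7 × 10⁻⁴)(+0.28) = 3.1 × 10⁻⁴ → stable
  191–214 m: −αΔT+βΔS = −(1.2 × 10⁻⁴)(+0.3)+(7.7 × 10⁻⁴)(-1.82) = -1.4 × 10⁻³ → UNSTABLE
  214–253 m: −αΔT+βΔS = −(1.2 × 10⁻⁴)(+2.6)+(7.7 × 10⁻⁴)(+0.94) = 4.1 × 10⁻⁴ → stable
The 191–214 m interval has Δρ < 0: lighter water underlies denser water.

191–214 m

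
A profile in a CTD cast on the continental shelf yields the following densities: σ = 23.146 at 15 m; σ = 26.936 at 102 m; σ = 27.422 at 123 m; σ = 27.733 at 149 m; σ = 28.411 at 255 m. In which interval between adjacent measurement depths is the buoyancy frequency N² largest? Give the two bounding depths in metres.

Compute the density gradient over each adjacent pair:
  15–102 m: Δρ/Δz = 3.790/87 = 0.044 kg m⁻⁴
  102–123 m: Δρ/Δz = 0.486/21 = 0.023 kg m⁻⁴
  123–149 m: Δρ/Δz = 0.311/26 = 0.012 kg m⁻⁴
  149–255 m: Δρ/Δz = 0.678/106 = 6.4 × 10⁻³ kg m⁻⁴
The largest gradient is in the 15–102 m interval — the pycnocline.

15–102 m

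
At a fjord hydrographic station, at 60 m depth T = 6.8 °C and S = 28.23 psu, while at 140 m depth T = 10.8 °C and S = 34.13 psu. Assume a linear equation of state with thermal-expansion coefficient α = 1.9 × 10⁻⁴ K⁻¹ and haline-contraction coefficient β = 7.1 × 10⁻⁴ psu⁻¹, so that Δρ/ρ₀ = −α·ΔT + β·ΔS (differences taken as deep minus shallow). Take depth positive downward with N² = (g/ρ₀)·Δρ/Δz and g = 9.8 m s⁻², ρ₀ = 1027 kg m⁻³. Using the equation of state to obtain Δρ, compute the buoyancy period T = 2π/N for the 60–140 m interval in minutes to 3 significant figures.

5.11 min

ΔT = +4.0 K, ΔS = +5.90 psu (deep − shallow).
Δρ/ρ₀ = −αΔT + βΔS = -7.60 × 10⁻⁴ + 4.189 × 10⁻³ = 3.429 × 10⁻³, so Δρ ≈ 3.522 kg m⁻³.
N² = (g/ρ₀)·Δρ/Δz = g·(Δρ/ρ₀)/Δz = 9.8 × 3.429 × 10⁻³ / 80 = 4.2005 × 10⁻⁴ s⁻².
N = √(4.2005 × 10⁻⁴) = 0.020495 rad s⁻¹ → T = 2π/N = 306.57 s = 5.1095 min ≈ 5.11 min.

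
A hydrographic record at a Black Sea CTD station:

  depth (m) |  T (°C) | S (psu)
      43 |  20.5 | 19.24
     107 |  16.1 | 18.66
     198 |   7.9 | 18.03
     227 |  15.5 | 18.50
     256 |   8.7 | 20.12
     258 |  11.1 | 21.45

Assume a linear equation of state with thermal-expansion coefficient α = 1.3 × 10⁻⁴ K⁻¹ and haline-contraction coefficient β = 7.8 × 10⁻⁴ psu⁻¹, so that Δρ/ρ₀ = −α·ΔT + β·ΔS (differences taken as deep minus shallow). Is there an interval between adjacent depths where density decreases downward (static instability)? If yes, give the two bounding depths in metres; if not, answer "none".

Evaluate Δρ/ρ₀ = −αΔT + βΔS across each adjacent pair:
  43–107 m: −αΔT+βΔS = −(1.3 × 10⁻⁴)(-4.4)+(7.8 × 10⁻⁴)(-0.58) = 1.2 × 10⁻⁴ → stable
  107–198 m: −αΔT+βΔS = −(1.3 × 10⁻⁴)(-8.2)+(7.8 × 10⁻⁴)(-0.63) = 5.7 × 10⁻⁴ → stable
  198–227 m: −αΔT+βΔS = −(1.3 × 10⁻⁴)(+7.6)+(7.8 × 10⁻⁴)(+0.47) = -6.2 × 10⁻⁴ → UNSTABLE
  227–256 m: −αΔT+βΔS = −(1.3 × 10⁻⁴)(-6.8)+(7.8 × 10⁻⁴)(+1.62) = 2.1 × 10⁻³ → stable
  256–258 m: −αΔT+βΔS = −(1.3 × 10⁻⁴)(+2.4)+(7.8 × 10⁻⁴)(+1.33) = 7.3 × 10⁻⁴ → stable
The 198–227 m interval has Δρ < 0: lighter water underlies denser water.

198–227 m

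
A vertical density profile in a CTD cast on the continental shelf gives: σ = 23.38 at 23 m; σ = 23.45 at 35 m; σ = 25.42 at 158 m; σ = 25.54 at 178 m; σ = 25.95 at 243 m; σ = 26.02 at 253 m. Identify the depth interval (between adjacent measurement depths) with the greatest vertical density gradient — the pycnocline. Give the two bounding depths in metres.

35–158 m

Compute the density gradient over each adjacent pair:
  23–35 m: Δρ/Δz = 0.07/12 = 5.8 × 10⁻³ kg m⁻⁴
  35–158 m: Δρ/Δz = 1.97/123 = 0.016 kg m⁻⁴
  158–178 m: Δρ/Δz = 0.12/20 = 6.0 × 10⁻³ kg m⁻⁴
  178–243 m: Δρ/Δz = 0.41/65 = 6.3 × 10⁻³ kg m⁻⁴
  243–253 m: Δρ/Δz = 0.07/10 = 7.0 × 10⁻³ kg m⁻⁴
The largest gradient is in the 35–158 m interval — the pycnocline.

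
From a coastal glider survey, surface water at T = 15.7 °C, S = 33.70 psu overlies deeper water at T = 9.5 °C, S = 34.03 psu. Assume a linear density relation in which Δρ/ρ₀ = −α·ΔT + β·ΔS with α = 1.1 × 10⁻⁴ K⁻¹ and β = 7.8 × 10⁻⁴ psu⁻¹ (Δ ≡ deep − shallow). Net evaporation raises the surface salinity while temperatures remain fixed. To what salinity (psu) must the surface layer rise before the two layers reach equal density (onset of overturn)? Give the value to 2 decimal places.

34.90 psu

Neutral buoyancy requires −α(T_deep − T_surf) + β(S_deep − S_surf′) = 0.
S_surf′ = S_deep − (α/β)·ΔT = 34.03 − (1.1 × 10⁻⁴/7.8 × 10⁻⁴)·(-6.2) = 34.9044 psu.
Increase required: 34.9044 − 33.70 = 1.2044 psu.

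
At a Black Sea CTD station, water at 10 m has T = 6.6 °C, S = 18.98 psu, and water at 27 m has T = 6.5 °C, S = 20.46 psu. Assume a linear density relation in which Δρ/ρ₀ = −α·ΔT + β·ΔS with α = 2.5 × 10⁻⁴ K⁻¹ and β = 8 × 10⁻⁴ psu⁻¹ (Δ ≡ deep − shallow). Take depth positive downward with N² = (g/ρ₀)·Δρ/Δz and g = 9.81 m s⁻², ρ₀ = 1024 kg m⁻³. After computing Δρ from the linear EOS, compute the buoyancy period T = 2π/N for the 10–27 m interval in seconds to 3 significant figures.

ΔT = -0.1 K, ΔS = +1.48 psu (deep − shallow).
Δρ/ρ₀ = −αΔT + βΔS = 2.50 × 10⁻⁵ + 1.184 × 10⁻³ = 1.209 × 10⁻³, so Δρ ≈ 1.238 kg m⁻³.
N² = (g/ρ₀)·Δρ/Δz = g·(Δρ/ρ₀)/Δz = 9.81 × 1.209 × 10⁻³ / 17 = 6.9766 × 10⁻⁴ s⁻².
N = √(6.9766 × 10⁻⁴) = 0.026413 rad s⁻¹ → T = 2π/N = 237.88 s ≈ 238 s.

238 s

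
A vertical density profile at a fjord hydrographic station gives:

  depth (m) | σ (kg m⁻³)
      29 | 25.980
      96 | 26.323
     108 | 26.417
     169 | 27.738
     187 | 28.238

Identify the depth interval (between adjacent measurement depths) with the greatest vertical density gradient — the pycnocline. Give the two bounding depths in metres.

169–187 m

Compute the density gradient over each adjacent pair:
  29–96 m: Δρ/Δz = 0.343/67 = 5.1 × 10⁻³ kg m⁻⁴
  96–108 m: Δρ/Δz = 0.094/12 = 7.8 × 10⁻³ kg m⁻⁴
  108–169 m: Δρ/Δz = 1.321/61 = 0.022 kg m⁻⁴
  169–187 m: Δρ/Δz = 0.500/18 = 0.028 kg m⁻⁴
The largest gradient is in the 169–187 m interval — the pycnocline.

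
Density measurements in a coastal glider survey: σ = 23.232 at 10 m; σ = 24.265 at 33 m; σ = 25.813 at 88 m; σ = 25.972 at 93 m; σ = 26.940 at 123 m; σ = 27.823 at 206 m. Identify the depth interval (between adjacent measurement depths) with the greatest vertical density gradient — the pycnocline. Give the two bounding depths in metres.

Compute the density gradient over each adjacent pair:
  10–33 m: Δρ/Δz = 1.033/23 = 0.045 kg m⁻⁴
  33–88 m: Δρ/Δz = 1.548/55 = 0.028 kg m⁻⁴
  88–93 m: Δρ/Δz = 0.159/5 = 0.032 kg m⁻⁴
  93–123 m: Δρ/Δz = 0.968/30 = 0.032 kg m⁻⁴
  123–206 m: Δρ/Δz = 0.883/83 = 0.011 kg m⁻⁴
The largest gradient is in the 10–33 m interval — the pycnocline.

10–33 m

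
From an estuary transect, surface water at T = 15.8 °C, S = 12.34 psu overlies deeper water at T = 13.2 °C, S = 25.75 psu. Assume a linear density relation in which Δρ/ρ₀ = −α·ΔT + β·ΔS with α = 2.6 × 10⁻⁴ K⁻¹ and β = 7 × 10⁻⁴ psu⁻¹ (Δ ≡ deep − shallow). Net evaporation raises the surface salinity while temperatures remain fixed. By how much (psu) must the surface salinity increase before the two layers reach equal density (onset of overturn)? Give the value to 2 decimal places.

Neutral buoyancy requires −α(T_deep − T_surf) + β(S_deep − S_surf′) = 0.
S_surf′ = S_deep − (α/β)·ΔT = 25.75 − (2.6 × 10⁻⁴/7 × 10⁻⁴)·(-2.6) = 26.7157 psu.
Increase required: 26.7157 − 12.34 = 14.3757 psu.

14.38 psu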